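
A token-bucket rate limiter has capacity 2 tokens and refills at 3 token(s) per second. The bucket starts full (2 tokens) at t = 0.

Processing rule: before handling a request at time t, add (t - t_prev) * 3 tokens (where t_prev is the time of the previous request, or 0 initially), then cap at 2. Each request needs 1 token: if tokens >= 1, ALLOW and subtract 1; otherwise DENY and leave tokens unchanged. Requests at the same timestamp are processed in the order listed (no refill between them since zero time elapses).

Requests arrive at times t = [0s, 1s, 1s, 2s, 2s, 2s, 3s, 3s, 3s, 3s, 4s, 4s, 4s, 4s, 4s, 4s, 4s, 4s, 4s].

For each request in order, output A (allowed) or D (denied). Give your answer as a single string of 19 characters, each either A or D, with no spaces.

Simulating step by step:
  req#1 t=0s: ALLOW
  req#2 t=1s: ALLOW
  req#3 t=1s: ALLOW
  req#4 t=2s: ALLOW
  req#5 t=2s: ALLOW
  req#6 t=2s: DENY
  req#7 t=3s: ALLOW
  req#8 t=3s: ALLOW
  req#9 t=3s: DENY
  req#10 t=3s: DENY
  req#11 t=4s: ALLOW
  req#12 t=4s: ALLOW
  req#13 t=4s: DENY
  req#14 t=4s: DENY
  req#15 t=4s: DENY
  req#16 t=4s: DENY
  req#17 t=4s: DENY
  req#18 t=4s: DENY
  req#19 t=4s: DENY

Answer: AAAAADAADDAADDDDDDD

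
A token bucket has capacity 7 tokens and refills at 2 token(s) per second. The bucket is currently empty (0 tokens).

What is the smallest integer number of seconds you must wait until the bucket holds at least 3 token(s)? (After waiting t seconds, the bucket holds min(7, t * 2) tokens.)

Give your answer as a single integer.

Need t * 2 >= 3, so t >= 3/2.
Smallest integer t = ceil(3/2) = 2.

Answer: 2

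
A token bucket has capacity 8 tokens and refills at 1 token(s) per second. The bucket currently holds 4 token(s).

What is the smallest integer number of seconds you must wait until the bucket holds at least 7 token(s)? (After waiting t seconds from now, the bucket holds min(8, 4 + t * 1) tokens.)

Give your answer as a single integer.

Answer: 3

Derivation:
Need 4 + t * 1 >= 7, so t >= 3/1.
Smallest integer t = ceil(3/1) = 3.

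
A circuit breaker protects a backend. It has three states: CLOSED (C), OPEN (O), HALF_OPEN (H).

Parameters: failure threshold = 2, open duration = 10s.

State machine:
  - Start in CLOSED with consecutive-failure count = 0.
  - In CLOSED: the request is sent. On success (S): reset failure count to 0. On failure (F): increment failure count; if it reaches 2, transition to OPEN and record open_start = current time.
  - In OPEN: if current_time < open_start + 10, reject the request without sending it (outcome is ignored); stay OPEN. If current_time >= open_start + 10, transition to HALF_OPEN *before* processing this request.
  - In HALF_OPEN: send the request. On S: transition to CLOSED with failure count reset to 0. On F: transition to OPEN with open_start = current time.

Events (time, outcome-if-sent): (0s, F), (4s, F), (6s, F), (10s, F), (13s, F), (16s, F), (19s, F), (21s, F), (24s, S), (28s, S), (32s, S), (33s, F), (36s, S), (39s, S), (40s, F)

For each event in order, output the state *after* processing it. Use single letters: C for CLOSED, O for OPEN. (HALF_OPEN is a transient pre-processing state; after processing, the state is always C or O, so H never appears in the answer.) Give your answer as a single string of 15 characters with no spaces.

State after each event:
  event#1 t=0s outcome=F: state=CLOSED
  event#2 t=4s outcome=F: state=OPEN
  event#3 t=6s outcome=F: state=OPEN
  event#4 t=10s outcome=F: state=OPEN
  event#5 t=13s outcome=F: state=OPEN
  event#6 t=16s outcome=F: state=OPEN
  event#7 t=19s outcome=F: state=OPEN
  event#8 t=21s outcome=F: state=OPEN
  event#9 t=24s outcome=S: state=OPEN
  event#10 t=28s outcome=S: state=CLOSED
  event#11 t=32s outcome=S: state=CLOSED
  event#12 t=33s outcome=F: state=CLOSED
  event#13 t=36s outcome=S: state=CLOSED
  event#14 t=39s outcome=S: state=CLOSED
  event#15 t=40s outcome=F: state=CLOSED

Answer: COOOOOOOOCCCCCC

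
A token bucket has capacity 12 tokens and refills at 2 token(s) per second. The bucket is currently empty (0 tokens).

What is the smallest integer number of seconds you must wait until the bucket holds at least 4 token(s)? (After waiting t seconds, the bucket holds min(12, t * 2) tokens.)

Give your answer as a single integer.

Need t * 2 >= 4, so t >= 4/2.
Smallest integer t = ceil(4/2) = 2.

Answer: 2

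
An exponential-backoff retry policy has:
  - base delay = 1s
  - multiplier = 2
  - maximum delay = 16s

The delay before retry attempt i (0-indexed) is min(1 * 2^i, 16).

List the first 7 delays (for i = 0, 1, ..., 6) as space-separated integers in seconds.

Computing each delay:
  i=0: min(1*2^0, 16) = 1
  i=1: min(1*2^1, 16) = 2
  i=2: min(1*2^2, 16) = 4
  i=3: min(1*2^3, 16) = 8
  i=4: min(1*2^4, 16) = 16
  i=5: min(1*2^5, 16) = 16
  i=6: min(1*2^6, 16) = 16

Answer: 1 2 4 8 16 16 16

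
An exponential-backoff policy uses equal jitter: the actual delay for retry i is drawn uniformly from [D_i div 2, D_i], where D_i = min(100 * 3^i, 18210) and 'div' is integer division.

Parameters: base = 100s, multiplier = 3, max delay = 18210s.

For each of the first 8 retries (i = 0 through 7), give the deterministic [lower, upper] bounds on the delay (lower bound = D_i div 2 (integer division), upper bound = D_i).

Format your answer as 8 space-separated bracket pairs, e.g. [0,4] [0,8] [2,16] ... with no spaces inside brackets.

Answer: [50,100] [150,300] [450,900] [1350,2700] [4050,8100] [9105,18210] [9105,18210] [9105,18210]

Derivation:
Computing bounds per retry:
  i=0: D_i=min(100*3^0,18210)=100, bounds=[50,100]
  i=1: D_i=min(100*3^1,18210)=300, bounds=[150,300]
  i=2: D_i=min(100*3^2,18210)=900, bounds=[450,900]
  i=3: D_i=min(100*3^3,18210)=2700, bounds=[1350,2700]
  i=4: D_i=min(100*3^4,18210)=8100, bounds=[4050,8100]
  i=5: D_i=min(100*3^5,18210)=18210, bounds=[9105,18210]
  i=6: D_i=min(100*3^6,18210)=18210, bounds=[9105,18210]
  i=7: D_i=min(100*3^7,18210)=18210, bounds=[9105,18210]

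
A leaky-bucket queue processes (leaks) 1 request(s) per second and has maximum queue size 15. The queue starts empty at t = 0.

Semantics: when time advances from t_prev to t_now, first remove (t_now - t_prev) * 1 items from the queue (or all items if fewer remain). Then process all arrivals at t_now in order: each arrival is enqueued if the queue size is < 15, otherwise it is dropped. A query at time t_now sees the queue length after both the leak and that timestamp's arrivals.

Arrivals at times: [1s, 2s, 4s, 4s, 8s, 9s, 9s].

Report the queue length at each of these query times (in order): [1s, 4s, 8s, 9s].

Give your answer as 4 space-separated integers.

Queue lengths at query times:
  query t=1s: backlog = 1
  query t=4s: backlog = 2
  query t=8s: backlog = 1
  query t=9s: backlog = 2

Answer: 1 2 1 2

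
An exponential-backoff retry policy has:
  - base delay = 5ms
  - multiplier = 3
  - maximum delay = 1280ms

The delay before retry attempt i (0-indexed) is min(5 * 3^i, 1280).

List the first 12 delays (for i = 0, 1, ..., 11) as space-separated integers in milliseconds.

Computing each delay:
  i=0: min(5*3^0, 1280) = 5
  i=1: min(5*3^1, 1280) = 15
  i=2: min(5*3^2, 1280) = 45
  i=3: min(5*3^3, 1280) = 135
  i=4: min(5*3^4, 1280) = 405
  i=5: min(5*3^5, 1280) = 1215
  i=6: min(5*3^6, 1280) = 1280
  i=7: min(5*3^7, 1280) = 1280
  i=8: min(5*3^8, 1280) = 1280
  i=9: min(5*3^9, 1280) = 1280
  i=10: min(5*3^10, 1280) = 1280
  i=11: min(5*3^11, 1280) = 1280

Answer: 5 15 45 135 405 1215 1280 1280 1280 1280 1280 1280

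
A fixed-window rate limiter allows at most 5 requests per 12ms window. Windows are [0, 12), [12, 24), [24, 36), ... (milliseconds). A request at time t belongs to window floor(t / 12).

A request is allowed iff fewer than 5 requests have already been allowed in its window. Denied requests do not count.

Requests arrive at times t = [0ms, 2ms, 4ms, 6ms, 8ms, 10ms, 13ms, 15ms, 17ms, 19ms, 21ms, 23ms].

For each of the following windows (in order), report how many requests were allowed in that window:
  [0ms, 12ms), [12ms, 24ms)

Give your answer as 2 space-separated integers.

Processing requests:
  req#1 t=0ms (window 0): ALLOW
  req#2 t=2ms (window 0): ALLOW
  req#3 t=4ms (window 0): ALLOW
  req#4 t=6ms (window 0): ALLOW
  req#5 t=8ms (window 0): ALLOW
  req#6 t=10ms (window 0): DENY
  req#7 t=13ms (window 1): ALLOW
  req#8 t=15ms (window 1): ALLOW
  req#9 t=17ms (window 1): ALLOW
  req#10 t=19ms (window 1): ALLOW
  req#11 t=21ms (window 1): ALLOW
  req#12 t=23ms (window 1): DENY

Allowed counts by window: 5 5

Answer: 5 5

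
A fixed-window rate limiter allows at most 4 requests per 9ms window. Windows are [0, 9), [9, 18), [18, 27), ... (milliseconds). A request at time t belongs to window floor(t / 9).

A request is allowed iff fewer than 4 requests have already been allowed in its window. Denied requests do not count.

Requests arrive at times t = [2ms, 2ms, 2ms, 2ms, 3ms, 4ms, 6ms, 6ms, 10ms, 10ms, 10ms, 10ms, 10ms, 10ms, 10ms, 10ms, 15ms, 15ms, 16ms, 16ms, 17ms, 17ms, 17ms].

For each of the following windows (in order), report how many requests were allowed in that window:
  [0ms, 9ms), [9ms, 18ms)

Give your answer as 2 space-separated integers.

Processing requests:
  req#1 t=2ms (window 0): ALLOW
  req#2 t=2ms (window 0): ALLOW
  req#3 t=2ms (window 0): ALLOW
  req#4 t=2ms (window 0): ALLOW
  req#5 t=3ms (window 0): DENY
  req#6 t=4ms (window 0): DENY
  req#7 t=6ms (window 0): DENY
  req#8 t=6ms (window 0): DENY
  req#9 t=10ms (window 1): ALLOW
  req#10 t=10ms (window 1): ALLOW
  req#11 t=10ms (window 1): ALLOW
  req#12 t=10ms (window 1): ALLOW
  req#13 t=10ms (window 1): DENY
  req#14 t=10ms (window 1): DENY
  req#15 t=10ms (window 1): DENY
  req#16 t=10ms (window 1): DENY
  req#17 t=15ms (window 1): DENY
  req#18 t=15ms (window 1): DENY
  req#19 t=16ms (window 1): DENY
  req#20 t=16ms (window 1): DENY
  req#21 t=17ms (window 1): DENY
  req#22 t=17ms (window 1): DENY
  req#23 t=17ms (window 1): DENY

Allowed counts by window: 4 4

Answer: 4 4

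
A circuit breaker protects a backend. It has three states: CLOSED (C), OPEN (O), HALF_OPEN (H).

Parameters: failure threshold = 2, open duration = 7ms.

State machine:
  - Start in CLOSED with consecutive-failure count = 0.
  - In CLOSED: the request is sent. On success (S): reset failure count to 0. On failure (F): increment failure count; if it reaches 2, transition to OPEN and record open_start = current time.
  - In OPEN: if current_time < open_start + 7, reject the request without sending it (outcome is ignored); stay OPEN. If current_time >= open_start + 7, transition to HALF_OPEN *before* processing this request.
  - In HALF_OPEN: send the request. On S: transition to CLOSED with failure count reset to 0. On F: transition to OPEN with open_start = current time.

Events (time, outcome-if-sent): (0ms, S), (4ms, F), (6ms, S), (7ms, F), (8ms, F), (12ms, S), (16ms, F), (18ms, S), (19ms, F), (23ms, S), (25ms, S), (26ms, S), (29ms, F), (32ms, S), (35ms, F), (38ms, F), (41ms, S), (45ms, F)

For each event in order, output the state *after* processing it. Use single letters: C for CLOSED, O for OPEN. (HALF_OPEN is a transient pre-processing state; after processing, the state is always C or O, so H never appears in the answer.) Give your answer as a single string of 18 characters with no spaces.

Answer: CCCCOOOOOCCCCCCOOO

Derivation:
State after each event:
  event#1 t=0ms outcome=S: state=CLOSED
  event#2 t=4ms outcome=F: state=CLOSED
  event#3 t=6ms outcome=S: state=CLOSED
  event#4 t=7ms outcome=F: state=CLOSED
  event#5 t=8ms outcome=F: state=OPEN
  event#6 t=12ms outcome=S: state=OPEN
  event#7 t=16ms outcome=F: state=OPEN
  event#8 t=18ms outcome=S: state=OPEN
  event#9 t=19ms outcome=F: state=OPEN
  event#10 t=23ms outcome=S: state=CLOSED
  event#11 t=25ms outcome=S: state=CLOSED
  event#12 t=26ms outcome=S: state=CLOSED
  event#13 t=29ms outcome=F: state=CLOSED
  event#14 t=32ms outcome=S: state=CLOSED
  event#15 t=35ms outcome=F: state=CLOSED
  event#16 t=38ms outcome=F: state=OPEN
  event#17 t=41ms outcome=S: state=OPEN
  event#18 t=45ms outcome=F: state=OPEN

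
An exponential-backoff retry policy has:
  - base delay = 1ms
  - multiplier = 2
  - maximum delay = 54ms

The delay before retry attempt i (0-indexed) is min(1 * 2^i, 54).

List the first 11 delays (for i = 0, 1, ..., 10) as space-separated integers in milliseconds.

Computing each delay:
  i=0: min(1*2^0, 54) = 1
  i=1: min(1*2^1, 54) = 2
  i=2: min(1*2^2, 54) = 4
  i=3: min(1*2^3, 54) = 8
  i=4: min(1*2^4, 54) = 16
  i=5: min(1*2^5, 54) = 32
  i=6: min(1*2^6, 54) = 54
  i=7: min(1*2^7, 54) = 54
  i=8: min(1*2^8, 54) = 54
  i=9: min(1*2^9, 54) = 54
  i=10: min(1*2^10, 54) = 54

Answer: 1 2 4 8 16 32 54 54 54 54 54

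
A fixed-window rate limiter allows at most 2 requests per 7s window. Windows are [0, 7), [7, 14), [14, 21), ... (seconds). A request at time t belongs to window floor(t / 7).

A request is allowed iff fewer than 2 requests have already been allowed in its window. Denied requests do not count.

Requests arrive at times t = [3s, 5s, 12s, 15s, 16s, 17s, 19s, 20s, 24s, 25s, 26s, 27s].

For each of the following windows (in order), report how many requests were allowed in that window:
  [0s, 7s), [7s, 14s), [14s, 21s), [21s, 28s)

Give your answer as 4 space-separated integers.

Answer: 2 1 2 2

Derivation:
Processing requests:
  req#1 t=3s (window 0): ALLOW
  req#2 t=5s (window 0): ALLOW
  req#3 t=12s (window 1): ALLOW
  req#4 t=15s (window 2): ALLOW
  req#5 t=16s (window 2): ALLOW
  req#6 t=17s (window 2): DENY
  req#7 t=19s (window 2): DENY
  req#8 t=20s (window 2): DENY
  req#9 t=24s (window 3): ALLOW
  req#10 t=25s (window 3): ALLOW
  req#11 t=26s (window 3): DENY
  req#12 t=27s (window 3): DENY

Allowed counts by window: 2 1 2 2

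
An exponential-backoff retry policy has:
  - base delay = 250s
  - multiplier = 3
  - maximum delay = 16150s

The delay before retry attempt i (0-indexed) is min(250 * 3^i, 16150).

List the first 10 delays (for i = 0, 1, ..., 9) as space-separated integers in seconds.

Answer: 250 750 2250 6750 16150 16150 16150 16150 16150 16150

Derivation:
Computing each delay:
  i=0: min(250*3^0, 16150) = 250
  i=1: min(250*3^1, 16150) = 750
  i=2: min(250*3^2, 16150) = 2250
  i=3: min(250*3^3, 16150) = 6750
  i=4: min(250*3^4, 16150) = 16150
  i=5: min(250*3^5, 16150) = 16150
  i=6: min(250*3^6, 16150) = 16150
  i=7: min(250*3^7, 16150) = 16150
  i=8: min(250*3^8, 16150) = 16150
  i=9: min(250*3^9, 16150) = 16150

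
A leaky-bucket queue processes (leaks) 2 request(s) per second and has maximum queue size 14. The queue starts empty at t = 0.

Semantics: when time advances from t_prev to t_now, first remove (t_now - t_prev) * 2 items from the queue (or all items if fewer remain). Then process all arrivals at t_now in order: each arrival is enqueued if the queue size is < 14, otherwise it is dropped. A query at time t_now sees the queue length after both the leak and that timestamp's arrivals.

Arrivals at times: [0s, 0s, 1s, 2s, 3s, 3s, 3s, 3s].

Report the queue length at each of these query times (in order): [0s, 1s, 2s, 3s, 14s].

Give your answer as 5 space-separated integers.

Queue lengths at query times:
  query t=0s: backlog = 2
  query t=1s: backlog = 1
  query t=2s: backlog = 1
  query t=3s: backlog = 4
  query t=14s: backlog = 0

Answer: 2 1 1 4 0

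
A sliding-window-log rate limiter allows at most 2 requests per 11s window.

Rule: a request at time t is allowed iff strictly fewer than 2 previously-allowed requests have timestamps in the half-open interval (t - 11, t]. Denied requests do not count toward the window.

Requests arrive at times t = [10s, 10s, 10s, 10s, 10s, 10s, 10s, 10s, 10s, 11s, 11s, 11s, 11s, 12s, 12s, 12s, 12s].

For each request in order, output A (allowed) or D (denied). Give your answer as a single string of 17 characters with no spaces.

Tracking allowed requests in the window:
  req#1 t=10s: ALLOW
  req#2 t=10s: ALLOW
  req#3 t=10s: DENY
  req#4 t=10s: DENY
  req#5 t=10s: DENY
  req#6 t=10s: DENY
  req#7 t=10s: DENY
  req#8 t=10s: DENY
  req#9 t=10s: DENY
  req#10 t=11s: DENY
  req#11 t=11s: DENY
  req#12 t=11s: DENY
  req#13 t=11s: DENY
  req#14 t=12s: DENY
  req#15 t=12s: DENY
  req#16 t=12s: DENY
  req#17 t=12s: DENY

Answer: AADDDDDDDDDDDDDDD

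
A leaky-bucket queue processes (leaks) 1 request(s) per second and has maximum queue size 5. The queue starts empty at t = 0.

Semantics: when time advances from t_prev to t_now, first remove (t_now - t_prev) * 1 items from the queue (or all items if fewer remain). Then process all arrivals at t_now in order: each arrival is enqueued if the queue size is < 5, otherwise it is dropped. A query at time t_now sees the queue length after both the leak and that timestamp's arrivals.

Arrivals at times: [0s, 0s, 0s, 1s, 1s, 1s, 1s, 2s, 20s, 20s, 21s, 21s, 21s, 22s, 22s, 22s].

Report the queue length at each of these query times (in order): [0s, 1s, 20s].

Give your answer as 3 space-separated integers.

Answer: 3 5 2

Derivation:
Queue lengths at query times:
  query t=0s: backlog = 3
  query t=1s: backlog = 5
  query t=20s: backlog = 2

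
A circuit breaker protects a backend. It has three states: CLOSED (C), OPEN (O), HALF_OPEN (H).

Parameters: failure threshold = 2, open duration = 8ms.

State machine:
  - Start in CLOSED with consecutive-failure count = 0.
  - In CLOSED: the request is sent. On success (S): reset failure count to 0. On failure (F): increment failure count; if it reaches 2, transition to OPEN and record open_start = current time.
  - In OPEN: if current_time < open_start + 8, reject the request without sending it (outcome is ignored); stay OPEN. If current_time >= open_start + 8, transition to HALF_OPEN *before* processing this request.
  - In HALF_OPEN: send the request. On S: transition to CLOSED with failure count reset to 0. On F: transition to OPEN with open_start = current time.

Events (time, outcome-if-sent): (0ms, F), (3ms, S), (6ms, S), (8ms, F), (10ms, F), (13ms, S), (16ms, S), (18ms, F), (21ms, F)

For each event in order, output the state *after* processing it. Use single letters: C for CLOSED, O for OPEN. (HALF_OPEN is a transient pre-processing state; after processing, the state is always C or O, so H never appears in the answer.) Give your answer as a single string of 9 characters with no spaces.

State after each event:
  event#1 t=0ms outcome=F: state=CLOSED
  event#2 t=3ms outcome=S: state=CLOSED
  event#3 t=6ms outcome=S: state=CLOSED
  event#4 t=8ms outcome=F: state=CLOSED
  event#5 t=10ms outcome=F: state=OPEN
  event#6 t=13ms outcome=S: state=OPEN
  event#7 t=16ms outcome=S: state=OPEN
  event#8 t=18ms outcome=F: state=OPEN
  event#9 t=21ms outcome=F: state=OPEN

Answer: CCCCOOOOO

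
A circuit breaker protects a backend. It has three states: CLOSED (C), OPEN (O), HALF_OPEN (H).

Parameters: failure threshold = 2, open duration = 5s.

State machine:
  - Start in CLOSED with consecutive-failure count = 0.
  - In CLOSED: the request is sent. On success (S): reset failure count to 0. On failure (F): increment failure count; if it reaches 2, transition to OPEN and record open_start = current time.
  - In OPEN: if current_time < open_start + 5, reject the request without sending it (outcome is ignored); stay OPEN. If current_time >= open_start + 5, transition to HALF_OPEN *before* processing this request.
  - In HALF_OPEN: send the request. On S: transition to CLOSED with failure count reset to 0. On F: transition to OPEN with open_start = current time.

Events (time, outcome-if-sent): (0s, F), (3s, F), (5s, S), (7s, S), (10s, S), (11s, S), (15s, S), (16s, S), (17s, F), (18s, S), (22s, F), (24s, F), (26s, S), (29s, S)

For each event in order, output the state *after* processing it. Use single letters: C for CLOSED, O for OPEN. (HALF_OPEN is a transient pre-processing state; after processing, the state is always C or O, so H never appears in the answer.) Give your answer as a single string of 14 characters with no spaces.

State after each event:
  event#1 t=0s outcome=F: state=CLOSED
  event#2 t=3s outcome=F: state=OPEN
  event#3 t=5s outcome=S: state=OPEN
  event#4 t=7s outcome=S: state=OPEN
  event#5 t=10s outcome=S: state=CLOSED
  event#6 t=11s outcome=S: state=CLOSED
  event#7 t=15s outcome=S: state=CLOSED
  event#8 t=16s outcome=S: state=CLOSED
  event#9 t=17s outcome=F: state=CLOSED
  event#10 t=18s outcome=S: state=CLOSED
  event#11 t=22s outcome=F: state=CLOSED
  event#12 t=24s outcome=F: state=OPEN
  event#13 t=26s outcome=S: state=OPEN
  event#14 t=29s outcome=S: state=CLOSED

Answer: COOOCCCCCCCOOC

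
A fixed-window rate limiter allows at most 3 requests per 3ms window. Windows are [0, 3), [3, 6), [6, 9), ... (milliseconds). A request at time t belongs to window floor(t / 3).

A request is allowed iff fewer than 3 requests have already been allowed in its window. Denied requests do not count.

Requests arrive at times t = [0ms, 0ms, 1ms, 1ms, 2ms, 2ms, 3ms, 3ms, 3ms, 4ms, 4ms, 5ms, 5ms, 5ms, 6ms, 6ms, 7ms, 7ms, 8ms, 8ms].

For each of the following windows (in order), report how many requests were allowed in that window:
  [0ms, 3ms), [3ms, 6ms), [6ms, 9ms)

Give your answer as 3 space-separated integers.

Answer: 3 3 3

Derivation:
Processing requests:
  req#1 t=0ms (window 0): ALLOW
  req#2 t=0ms (window 0): ALLOW
  req#3 t=1ms (window 0): ALLOW
  req#4 t=1ms (window 0): DENY
  req#5 t=2ms (window 0): DENY
  req#6 t=2ms (window 0): DENY
  req#7 t=3ms (window 1): ALLOW
  req#8 t=3ms (window 1): ALLOW
  req#9 t=3ms (window 1): ALLOW
  req#10 t=4ms (window 1): DENY
  req#11 t=4ms (window 1): DENY
  req#12 t=5ms (window 1): DENY
  req#13 t=5ms (window 1): DENY
  req#14 t=5ms (window 1): DENY
  req#15 t=6ms (window 2): ALLOW
  req#16 t=6ms (window 2): ALLOW
  req#17 t=7ms (window 2): ALLOW
  req#18 t=7ms (window 2): DENY
  req#19 t=8ms (window 2): DENY
  req#20 t=8ms (window 2): DENY

Allowed counts by window: 3 3 3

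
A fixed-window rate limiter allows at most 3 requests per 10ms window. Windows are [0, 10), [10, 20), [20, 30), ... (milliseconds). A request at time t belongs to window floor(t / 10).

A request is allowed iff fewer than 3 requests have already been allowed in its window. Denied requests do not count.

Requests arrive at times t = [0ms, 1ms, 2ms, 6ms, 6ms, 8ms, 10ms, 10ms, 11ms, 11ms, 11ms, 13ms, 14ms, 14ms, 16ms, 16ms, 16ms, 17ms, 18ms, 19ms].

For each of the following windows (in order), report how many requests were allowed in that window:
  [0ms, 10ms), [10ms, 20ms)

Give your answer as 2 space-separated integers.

Processing requests:
  req#1 t=0ms (window 0): ALLOW
  req#2 t=1ms (window 0): ALLOW
  req#3 t=2ms (window 0): ALLOW
  req#4 t=6ms (window 0): DENY
  req#5 t=6ms (window 0): DENY
  req#6 t=8ms (window 0): DENY
  req#7 t=10ms (window 1): ALLOW
  req#8 t=10ms (window 1): ALLOW
  req#9 t=11ms (window 1): ALLOW
  req#10 t=11ms (window 1): DENY
  req#11 t=11ms (window 1): DENY
  req#12 t=13ms (window 1): DENY
  req#13 t=14ms (window 1): DENY
  req#14 t=14ms (window 1): DENY
  req#15 t=16ms (window 1): DENY
  req#16 t=16ms (window 1): DENY
  req#17 t=16ms (window 1): DENY
  req#18 t=17ms (window 1): DENY
  req#19 t=18ms (window 1): DENY
  req#20 t=19ms (window 1): DENY

Allowed counts by window: 3 3

Answer: 3 3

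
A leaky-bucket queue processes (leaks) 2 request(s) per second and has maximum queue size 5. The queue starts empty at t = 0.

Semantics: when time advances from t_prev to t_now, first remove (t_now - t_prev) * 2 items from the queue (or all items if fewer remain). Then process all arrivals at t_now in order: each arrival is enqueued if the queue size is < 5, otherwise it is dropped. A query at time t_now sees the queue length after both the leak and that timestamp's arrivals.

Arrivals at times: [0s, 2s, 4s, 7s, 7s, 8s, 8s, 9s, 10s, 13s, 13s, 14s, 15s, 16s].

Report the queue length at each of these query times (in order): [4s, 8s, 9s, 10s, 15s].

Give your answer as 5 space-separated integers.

Queue lengths at query times:
  query t=4s: backlog = 1
  query t=8s: backlog = 2
  query t=9s: backlog = 1
  query t=10s: backlog = 1
  query t=15s: backlog = 1

Answer: 1 2 1 1 1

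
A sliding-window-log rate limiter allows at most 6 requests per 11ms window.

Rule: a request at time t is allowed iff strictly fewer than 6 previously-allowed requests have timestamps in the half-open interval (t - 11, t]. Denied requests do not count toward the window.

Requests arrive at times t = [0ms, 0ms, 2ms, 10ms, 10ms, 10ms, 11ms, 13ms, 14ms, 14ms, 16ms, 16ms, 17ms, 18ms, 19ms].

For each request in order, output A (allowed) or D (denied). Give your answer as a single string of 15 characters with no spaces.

Tracking allowed requests in the window:
  req#1 t=0ms: ALLOW
  req#2 t=0ms: ALLOW
  req#3 t=2ms: ALLOW
  req#4 t=10ms: ALLOW
  req#5 t=10ms: ALLOW
  req#6 t=10ms: ALLOW
  req#7 t=11ms: ALLOW
  req#8 t=13ms: ALLOW
  req#9 t=14ms: ALLOW
  req#10 t=14ms: DENY
  req#11 t=16ms: DENY
  req#12 t=16ms: DENY
  req#13 t=17ms: DENY
  req#14 t=18ms: DENY
  req#15 t=19ms: DENY

Answer: AAAAAAAAADDDDDD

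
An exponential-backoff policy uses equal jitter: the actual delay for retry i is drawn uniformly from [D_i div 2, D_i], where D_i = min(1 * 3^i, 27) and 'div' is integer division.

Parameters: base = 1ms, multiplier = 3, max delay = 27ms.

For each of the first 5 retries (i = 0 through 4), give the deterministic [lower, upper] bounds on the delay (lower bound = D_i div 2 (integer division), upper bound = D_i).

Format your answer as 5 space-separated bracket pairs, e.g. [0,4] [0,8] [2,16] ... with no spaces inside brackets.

Computing bounds per retry:
  i=0: D_i=min(1*3^0,27)=1, bounds=[0,1]
  i=1: D_i=min(1*3^1,27)=3, bounds=[1,3]
  i=2: D_i=min(1*3^2,27)=9, bounds=[4,9]
  i=3: D_i=min(1*3^3,27)=27, bounds=[13,27]
  i=4: D_i=min(1*3^4,27)=27, bounds=[13,27]

Answer: [0,1] [1,3] [4,9] [13,27] [13,27]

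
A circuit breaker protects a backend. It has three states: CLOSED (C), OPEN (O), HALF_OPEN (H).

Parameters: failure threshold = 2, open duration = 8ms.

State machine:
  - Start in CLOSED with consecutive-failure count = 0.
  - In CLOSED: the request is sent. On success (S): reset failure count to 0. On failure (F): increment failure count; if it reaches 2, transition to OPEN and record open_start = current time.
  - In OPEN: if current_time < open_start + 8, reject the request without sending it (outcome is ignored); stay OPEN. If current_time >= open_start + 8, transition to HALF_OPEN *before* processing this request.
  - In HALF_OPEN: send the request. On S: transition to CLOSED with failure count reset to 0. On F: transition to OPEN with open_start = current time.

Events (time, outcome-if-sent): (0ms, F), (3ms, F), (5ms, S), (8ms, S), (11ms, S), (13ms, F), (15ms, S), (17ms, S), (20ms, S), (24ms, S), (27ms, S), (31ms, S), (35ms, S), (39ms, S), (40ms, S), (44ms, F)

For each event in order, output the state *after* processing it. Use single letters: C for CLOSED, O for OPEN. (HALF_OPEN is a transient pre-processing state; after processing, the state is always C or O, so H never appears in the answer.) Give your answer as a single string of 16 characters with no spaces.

Answer: COOOCCCCCCCCCCCC

Derivation:
State after each event:
  event#1 t=0ms outcome=F: state=CLOSED
  event#2 t=3ms outcome=F: state=OPEN
  event#3 t=5ms outcome=S: state=OPEN
  event#4 t=8ms outcome=S: state=OPEN
  event#5 t=11ms outcome=S: state=CLOSED
  event#6 t=13ms outcome=F: state=CLOSED
  event#7 t=15ms outcome=S: state=CLOSED
  event#8 t=17ms outcome=S: state=CLOSED
  event#9 t=20ms outcome=S: state=CLOSED
  event#10 t=24ms outcome=S: state=CLOSED
  event#11 t=27ms outcome=S: state=CLOSED
  event#12 t=31ms outcome=S: state=CLOSED
  event#13 t=35ms outcome=S: state=CLOSED
  event#14 t=39ms outcome=S: state=CLOSED
  event#15 t=40ms outcome=S: state=CLOSED
  event#16 t=44ms outcome=F: state=CLOSED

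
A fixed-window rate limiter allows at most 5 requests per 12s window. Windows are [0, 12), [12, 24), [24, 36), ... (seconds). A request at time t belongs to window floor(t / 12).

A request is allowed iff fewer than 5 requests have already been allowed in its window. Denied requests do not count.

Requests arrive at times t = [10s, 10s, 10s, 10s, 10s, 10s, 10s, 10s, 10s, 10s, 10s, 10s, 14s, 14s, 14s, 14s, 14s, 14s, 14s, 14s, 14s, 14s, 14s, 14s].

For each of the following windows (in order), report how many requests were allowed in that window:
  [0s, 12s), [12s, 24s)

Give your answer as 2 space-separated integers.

Processing requests:
  req#1 t=10s (window 0): ALLOW
  req#2 t=10s (window 0): ALLOW
  req#3 t=10s (window 0): ALLOW
  req#4 t=10s (window 0): ALLOW
  req#5 t=10s (window 0): ALLOW
  req#6 t=10s (window 0): DENY
  req#7 t=10s (window 0): DENY
  req#8 t=10s (window 0): DENY
  req#9 t=10s (window 0): DENY
  req#10 t=10s (window 0): DENY
  req#11 t=10s (window 0): DENY
  req#12 t=10s (window 0): DENY
  req#13 t=14s (window 1): ALLOW
  req#14 t=14s (window 1): ALLOW
  req#15 t=14s (window 1): ALLOW
  req#16 t=14s (window 1): ALLOW
  req#17 t=14s (window 1): ALLOW
  req#18 t=14s (window 1): DENY
  req#19 t=14s (window 1): DENY
  req#20 t=14s (window 1): DENY
  req#21 t=14s (window 1): DENY
  req#22 t=14s (window 1): DENY
  req#23 t=14s (window 1): DENY
  req#24 t=14s (window 1): DENY

Allowed counts by window: 5 5

Answer: 5 5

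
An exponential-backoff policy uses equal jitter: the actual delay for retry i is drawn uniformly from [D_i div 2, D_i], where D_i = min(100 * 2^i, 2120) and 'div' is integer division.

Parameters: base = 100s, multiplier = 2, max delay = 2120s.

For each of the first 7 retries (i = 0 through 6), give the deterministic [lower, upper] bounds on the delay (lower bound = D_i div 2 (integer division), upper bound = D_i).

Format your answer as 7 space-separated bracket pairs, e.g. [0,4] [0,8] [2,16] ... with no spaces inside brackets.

Answer: [50,100] [100,200] [200,400] [400,800] [800,1600] [1060,2120] [1060,2120]

Derivation:
Computing bounds per retry:
  i=0: D_i=min(100*2^0,2120)=100, bounds=[50,100]
  i=1: D_i=min(100*2^1,2120)=200, bounds=[100,200]
  i=2: D_i=min(100*2^2,2120)=400, bounds=[200,400]
  i=3: D_i=min(100*2^3,2120)=800, bounds=[400,800]
  i=4: D_i=min(100*2^4,2120)=1600, bounds=[800,1600]
  i=5: D_i=min(100*2^5,2120)=2120, bounds=[1060,2120]
  i=6: D_i=min(100*2^6,2120)=2120, bounds=[1060,2120]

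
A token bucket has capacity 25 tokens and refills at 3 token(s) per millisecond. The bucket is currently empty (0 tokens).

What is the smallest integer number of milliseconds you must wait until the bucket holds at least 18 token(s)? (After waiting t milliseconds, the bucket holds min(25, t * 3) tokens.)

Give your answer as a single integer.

Answer: 6

Derivation:
Need t * 3 >= 18, so t >= 18/3.
Smallest integer t = ceil(18/3) = 6.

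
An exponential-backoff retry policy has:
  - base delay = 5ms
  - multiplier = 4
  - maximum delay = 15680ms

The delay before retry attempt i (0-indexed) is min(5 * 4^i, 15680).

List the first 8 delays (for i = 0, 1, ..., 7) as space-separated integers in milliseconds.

Answer: 5 20 80 320 1280 5120 15680 15680

Derivation:
Computing each delay:
  i=0: min(5*4^0, 15680) = 5
  i=1: min(5*4^1, 15680) = 20
  i=2: min(5*4^2, 15680) = 80
  i=3: min(5*4^3, 15680) = 320
  i=4: min(5*4^4, 15680) = 1280
  i=5: min(5*4^5, 15680) = 5120
  i=6: min(5*4^6, 15680) = 15680
  i=7: min(5*4^7, 15680) = 15680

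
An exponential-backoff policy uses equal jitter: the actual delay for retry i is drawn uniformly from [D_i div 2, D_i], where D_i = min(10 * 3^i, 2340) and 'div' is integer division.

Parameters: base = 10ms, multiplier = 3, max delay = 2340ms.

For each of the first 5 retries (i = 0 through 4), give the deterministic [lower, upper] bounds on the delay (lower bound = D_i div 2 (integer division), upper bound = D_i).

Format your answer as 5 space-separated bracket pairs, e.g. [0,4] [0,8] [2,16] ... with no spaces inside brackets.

Answer: [5,10] [15,30] [45,90] [135,270] [405,810]

Derivation:
Computing bounds per retry:
  i=0: D_i=min(10*3^0,2340)=10, bounds=[5,10]
  i=1: D_i=min(10*3^1,2340)=30, bounds=[15,30]
  i=2: D_i=min(10*3^2,2340)=90, bounds=[45,90]
  i=3: D_i=min(10*3^3,2340)=270, bounds=[135,270]
  i=4: D_i=min(10*3^4,2340)=810, bounds=[405,810]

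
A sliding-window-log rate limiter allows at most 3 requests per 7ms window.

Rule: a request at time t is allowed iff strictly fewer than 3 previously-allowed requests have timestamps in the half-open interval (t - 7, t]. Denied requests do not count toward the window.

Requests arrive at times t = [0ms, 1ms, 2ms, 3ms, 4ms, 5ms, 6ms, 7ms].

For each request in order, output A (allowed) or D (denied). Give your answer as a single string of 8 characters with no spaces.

Answer: AAADDDDA

Derivation:
Tracking allowed requests in the window:
  req#1 t=0ms: ALLOW
  req#2 t=1ms: ALLOW
  req#3 t=2ms: ALLOW
  req#4 t=3ms: DENY
  req#5 t=4ms: DENY
  req#6 t=5ms: DENY
  req#7 t=6ms: DENY
  req#8 t=7ms: ALLOW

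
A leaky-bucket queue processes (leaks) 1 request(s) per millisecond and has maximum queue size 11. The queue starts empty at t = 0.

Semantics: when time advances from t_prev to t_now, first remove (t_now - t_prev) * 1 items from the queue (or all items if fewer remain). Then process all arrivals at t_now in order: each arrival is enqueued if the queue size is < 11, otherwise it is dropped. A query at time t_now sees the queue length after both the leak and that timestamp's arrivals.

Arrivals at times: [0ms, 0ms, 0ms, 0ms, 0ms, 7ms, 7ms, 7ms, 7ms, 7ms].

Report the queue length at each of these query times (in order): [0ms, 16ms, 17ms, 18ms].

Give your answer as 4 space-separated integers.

Queue lengths at query times:
  query t=0ms: backlog = 5
  query t=16ms: backlog = 0
  query t=17ms: backlog = 0
  query t=18ms: backlog = 0

Answer: 5 0 0 0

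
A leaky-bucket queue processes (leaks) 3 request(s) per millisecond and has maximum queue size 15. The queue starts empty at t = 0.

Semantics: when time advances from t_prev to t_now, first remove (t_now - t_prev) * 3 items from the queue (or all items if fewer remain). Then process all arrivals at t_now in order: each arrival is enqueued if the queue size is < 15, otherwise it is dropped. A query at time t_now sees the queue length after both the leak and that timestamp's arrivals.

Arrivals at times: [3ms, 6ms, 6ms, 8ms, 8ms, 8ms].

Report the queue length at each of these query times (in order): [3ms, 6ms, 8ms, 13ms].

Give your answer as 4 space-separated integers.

Answer: 1 2 3 0

Derivation:
Queue lengths at query times:
  query t=3ms: backlog = 1
  query t=6ms: backlog = 2
  query t=8ms: backlog = 3
  query t=13ms: backlog = 0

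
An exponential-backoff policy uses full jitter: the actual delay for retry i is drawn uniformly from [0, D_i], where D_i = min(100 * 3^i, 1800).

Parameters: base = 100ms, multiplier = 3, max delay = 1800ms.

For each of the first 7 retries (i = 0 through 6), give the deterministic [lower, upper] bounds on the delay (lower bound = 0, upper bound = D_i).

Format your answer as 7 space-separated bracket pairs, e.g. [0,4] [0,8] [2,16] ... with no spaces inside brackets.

Computing bounds per retry:
  i=0: D_i=min(100*3^0,1800)=100, bounds=[0,100]
  i=1: D_i=min(100*3^1,1800)=300, bounds=[0,300]
  i=2: D_i=min(100*3^2,1800)=900, bounds=[0,900]
  i=3: D_i=min(100*3^3,1800)=1800, bounds=[0,1800]
  i=4: D_i=min(100*3^4,1800)=1800, bounds=[0,1800]
  i=5: D_i=min(100*3^5,1800)=1800, bounds=[0,1800]
  i=6: D_i=min(100*3^6,1800)=1800, bounds=[0,1800]

Answer: [0,100] [0,300] [0,900] [0,1800] [0,1800] [0,1800] [0,1800]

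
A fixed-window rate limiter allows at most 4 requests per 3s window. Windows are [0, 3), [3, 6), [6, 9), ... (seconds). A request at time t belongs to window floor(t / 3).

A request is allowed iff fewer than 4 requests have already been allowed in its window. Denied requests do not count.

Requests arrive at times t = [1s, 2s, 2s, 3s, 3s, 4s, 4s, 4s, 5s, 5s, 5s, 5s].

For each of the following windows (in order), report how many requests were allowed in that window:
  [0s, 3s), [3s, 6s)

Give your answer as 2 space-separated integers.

Answer: 3 4

Derivation:
Processing requests:
  req#1 t=1s (window 0): ALLOW
  req#2 t=2s (window 0): ALLOW
  req#3 t=2s (window 0): ALLOW
  req#4 t=3s (window 1): ALLOW
  req#5 t=3s (window 1): ALLOW
  req#6 t=4s (window 1): ALLOW
  req#7 t=4s (window 1): ALLOW
  req#8 t=4s (window 1): DENY
  req#9 t=5s (window 1): DENY
  req#10 t=5s (window 1): DENY
  req#11 t=5s (window 1): DENY
  req#12 t=5s (window 1): DENY

Allowed counts by window: 3 4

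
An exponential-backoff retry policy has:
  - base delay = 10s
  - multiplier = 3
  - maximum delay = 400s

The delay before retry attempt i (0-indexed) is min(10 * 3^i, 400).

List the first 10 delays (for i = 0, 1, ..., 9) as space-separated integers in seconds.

Computing each delay:
  i=0: min(10*3^0, 400) = 10
  i=1: min(10*3^1, 400) = 30
  i=2: min(10*3^2, 400) = 90
  i=3: min(10*3^3, 400) = 270
  i=4: min(10*3^4, 400) = 400
  i=5: min(10*3^5, 400) = 400
  i=6: min(10*3^6, 400) = 400
  i=7: min(10*3^7, 400) = 400
  i=8: min(10*3^8, 400) = 400
  i=9: min(10*3^9, 400) = 400

Answer: 10 30 90 270 400 400 400 400 400 400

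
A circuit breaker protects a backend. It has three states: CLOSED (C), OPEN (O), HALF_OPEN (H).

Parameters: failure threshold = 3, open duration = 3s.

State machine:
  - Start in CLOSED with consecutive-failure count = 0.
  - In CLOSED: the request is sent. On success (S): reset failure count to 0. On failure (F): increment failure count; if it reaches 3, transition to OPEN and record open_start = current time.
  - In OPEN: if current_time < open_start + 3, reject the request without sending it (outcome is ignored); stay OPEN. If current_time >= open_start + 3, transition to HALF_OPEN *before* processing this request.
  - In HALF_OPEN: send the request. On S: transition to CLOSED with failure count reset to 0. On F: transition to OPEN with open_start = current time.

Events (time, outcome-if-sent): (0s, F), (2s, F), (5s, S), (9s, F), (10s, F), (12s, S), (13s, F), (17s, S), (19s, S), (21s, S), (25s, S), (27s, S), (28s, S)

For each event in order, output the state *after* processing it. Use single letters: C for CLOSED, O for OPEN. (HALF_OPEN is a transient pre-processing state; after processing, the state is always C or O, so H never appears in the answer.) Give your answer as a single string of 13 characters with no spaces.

Answer: CCCCCCCCCCCCC

Derivation:
State after each event:
  event#1 t=0s outcome=F: state=CLOSED
  event#2 t=2s outcome=F: state=CLOSED
  event#3 t=5s outcome=S: state=CLOSED
  event#4 t=9s outcome=F: state=CLOSED
  event#5 t=10s outcome=F: state=CLOSED
  event#6 t=12s outcome=S: state=CLOSED
  event#7 t=13s outcome=F: state=CLOSED
  event#8 t=17s outcome=S: state=CLOSED
  event#9 t=19s outcome=S: state=CLOSED
  event#10 t=21s outcome=S: state=CLOSED
  event#11 t=25s outcome=S: state=CLOSED
  event#12 t=27s outcome=S: state=CLOSED
  event#13 t=28s outcome=S: state=CLOSED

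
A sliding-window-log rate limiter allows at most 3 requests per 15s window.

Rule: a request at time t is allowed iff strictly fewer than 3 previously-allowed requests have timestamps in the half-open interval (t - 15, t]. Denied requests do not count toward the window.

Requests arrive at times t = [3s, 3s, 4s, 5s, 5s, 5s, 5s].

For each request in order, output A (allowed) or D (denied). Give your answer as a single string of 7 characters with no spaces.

Tracking allowed requests in the window:
  req#1 t=3s: ALLOW
  req#2 t=3s: ALLOW
  req#3 t=4s: ALLOW
  req#4 t=5s: DENY
  req#5 t=5s: DENY
  req#6 t=5s: DENY
  req#7 t=5s: DENY

Answer: AAADDDD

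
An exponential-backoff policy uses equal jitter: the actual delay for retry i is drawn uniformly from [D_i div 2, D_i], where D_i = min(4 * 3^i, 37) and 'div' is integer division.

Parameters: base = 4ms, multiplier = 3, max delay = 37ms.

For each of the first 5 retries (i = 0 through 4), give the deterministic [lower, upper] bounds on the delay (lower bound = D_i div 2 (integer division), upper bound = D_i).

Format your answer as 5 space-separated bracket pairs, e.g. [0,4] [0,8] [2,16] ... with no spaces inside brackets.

Computing bounds per retry:
  i=0: D_i=min(4*3^0,37)=4, bounds=[2,4]
  i=1: D_i=min(4*3^1,37)=12, bounds=[6,12]
  i=2: D_i=min(4*3^2,37)=36, bounds=[18,36]
  i=3: D_i=min(4*3^3,37)=37, bounds=[18,37]
  i=4: D_i=min(4*3^4,37)=37, bounds=[18,37]

Answer: [2,4] [6,12] [18,36] [18,37] [18,37]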